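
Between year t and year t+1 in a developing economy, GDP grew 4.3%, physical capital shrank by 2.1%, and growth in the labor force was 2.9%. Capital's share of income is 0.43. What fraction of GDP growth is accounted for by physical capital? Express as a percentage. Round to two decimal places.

-21.00%

Physical capital contributed 0.43 × (-2.1) = -0.903 pp.
Share of growth = -0.903 / 4.3 × 100 = -21%.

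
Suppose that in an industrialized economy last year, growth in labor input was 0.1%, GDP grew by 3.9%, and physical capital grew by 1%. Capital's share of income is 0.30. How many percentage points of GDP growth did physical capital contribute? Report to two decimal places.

Contribution = share × growth = 0.3 × 1 = 0.3 pp.

0.30 pp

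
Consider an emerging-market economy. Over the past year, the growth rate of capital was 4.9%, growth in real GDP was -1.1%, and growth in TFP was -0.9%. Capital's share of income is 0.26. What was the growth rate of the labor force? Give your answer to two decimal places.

Labor's share = 1 − 0.26 = 0.74.
gY = gA + 0.26×4.9 + 0.74×g.
0.74×g = -1.1 + 0.9 − 1.274 = -1.474.
g = -1.474 / 0.74 = -1.9919%.

-1.99%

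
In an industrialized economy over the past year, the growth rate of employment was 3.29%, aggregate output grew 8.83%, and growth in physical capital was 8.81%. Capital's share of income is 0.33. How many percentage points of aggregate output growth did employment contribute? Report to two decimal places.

2.20 percentage points

Labor's share = 1 − 0.33 = 0.67.
Contribution = share × growth = 0.67 × 3.29 = 2.2043 pp.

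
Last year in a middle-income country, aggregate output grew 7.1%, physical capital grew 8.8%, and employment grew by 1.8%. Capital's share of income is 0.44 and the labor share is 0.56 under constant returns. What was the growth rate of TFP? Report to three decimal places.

2.220%

Labor's share = 1 − 0.44 = 0.56.
Physical capital: 0.44 × 8.8 = 3.872 pp.
Employment: 0.56 × 1.8 = 1.008 pp.
TFP growth = 7.1 − 4.88 = 2.22%.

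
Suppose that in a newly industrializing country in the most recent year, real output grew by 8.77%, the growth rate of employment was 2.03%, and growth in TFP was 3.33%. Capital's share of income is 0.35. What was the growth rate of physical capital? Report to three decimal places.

Labor's share = 1 − 0.35 = 0.65.
gY = gA + 0.65×2.03 + 0.35×g.
0.35×g = 8.77 − 3.33 − 1.3195 = 4.1205.
g = 4.1205 / 0.35 = 11.77286%.

11.773%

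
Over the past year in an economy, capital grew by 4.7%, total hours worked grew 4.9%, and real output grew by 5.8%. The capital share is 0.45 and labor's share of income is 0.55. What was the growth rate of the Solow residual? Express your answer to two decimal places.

The Solow residual grew 0.99%.

Labor's share = 1 − 0.45 = 0.55.
Capital: 0.45 × 4.7 = 2.115 pp.
Total hours worked: 0.55 × 4.9 = 2.695 pp.
TFP growth = 5.8 − 4.81 = 0.99%.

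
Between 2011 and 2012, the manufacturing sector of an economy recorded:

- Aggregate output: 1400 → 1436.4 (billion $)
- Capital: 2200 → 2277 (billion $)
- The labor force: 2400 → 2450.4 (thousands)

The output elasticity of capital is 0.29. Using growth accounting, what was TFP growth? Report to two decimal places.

Aggregate output growth = (1436.4 − 1400) / 1400 = 2.6%.
Capital growth = (2277 − 2200) / 2200 = 3.5%.
The labor force growth = (2450.4 − 2400) / 2400 = 2.1%.
Labor's share = 1 − 0.29 = 0.71.
Capital: 0.29 × 3.5 = 1.015 pp.
The labor force: 0.71 × 2.1 = 1.491 pp.
TFP growth = 2.6 − 2.506 = 0.094%.

0.09%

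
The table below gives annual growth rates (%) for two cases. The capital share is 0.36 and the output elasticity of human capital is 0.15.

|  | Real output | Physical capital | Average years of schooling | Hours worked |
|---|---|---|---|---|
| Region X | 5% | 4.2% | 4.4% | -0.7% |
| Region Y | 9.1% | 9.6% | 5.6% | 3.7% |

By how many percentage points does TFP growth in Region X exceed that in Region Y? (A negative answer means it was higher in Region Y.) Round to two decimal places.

0.18 percentage points

Labor's share = 1 − 0.36 − 0.15 = 0.49.
Region X: TFP = 5 − 1.512 − 0.66 + 0.343 = 3.171%.
Region Y: TFP = 9.1 − 3.456 − 0.84 − 1.813 = 2.991%.
Difference = 3.171 − (2.991) = 0.18 pp.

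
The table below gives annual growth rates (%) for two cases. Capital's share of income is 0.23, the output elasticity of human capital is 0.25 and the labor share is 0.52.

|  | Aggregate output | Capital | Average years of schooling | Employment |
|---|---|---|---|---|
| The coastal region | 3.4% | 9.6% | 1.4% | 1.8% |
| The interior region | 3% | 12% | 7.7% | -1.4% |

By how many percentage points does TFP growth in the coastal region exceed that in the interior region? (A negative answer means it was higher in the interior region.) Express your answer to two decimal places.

0.86 percentage points

Labor's share = 1 − 0.23 − 0.25 = 0.52.
The coastal region: TFP = 3.4 − 2.208 − 0.35 − 0.936 = -0.094%.
The interior region: TFP = 3 − 2.76 − 1.925 + 0.728 = -0.957%.
Difference = -0.094 − (-0.957) = 0.863 pp.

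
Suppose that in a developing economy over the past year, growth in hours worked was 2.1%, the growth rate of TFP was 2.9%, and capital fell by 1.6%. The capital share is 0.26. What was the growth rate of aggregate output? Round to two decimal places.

Aggregate output grew 4.04%.

Labor's share = 1 − 0.26 = 0.74.
Capital: 0.26 × (-1.6) = -0.416 pp.
Hours worked: 0.74 × 2.1 = 1.554 pp.
Output growth = 2.9 + 1.138 = 4.038%.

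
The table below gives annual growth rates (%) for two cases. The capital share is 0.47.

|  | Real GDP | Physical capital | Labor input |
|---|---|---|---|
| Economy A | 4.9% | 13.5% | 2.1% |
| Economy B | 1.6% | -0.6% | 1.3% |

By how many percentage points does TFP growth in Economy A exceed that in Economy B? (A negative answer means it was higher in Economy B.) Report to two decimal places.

-3.75 percentage points

Labor's share = 1 − 0.47 = 0.53.
Economy A: TFP = 4.9 − 6.345 − 1.113 = -2.558%.
Economy B: TFP = 1.6 + 0.282 − 0.689 = 1.193%.
Difference = -2.558 − (1.193) = -3.751 pp.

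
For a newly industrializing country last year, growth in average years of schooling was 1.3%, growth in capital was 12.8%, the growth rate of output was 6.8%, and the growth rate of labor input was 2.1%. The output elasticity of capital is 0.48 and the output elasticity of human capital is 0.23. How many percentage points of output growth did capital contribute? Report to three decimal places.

Contribution = share × growth = 0.48 × 12.8 = 6.144 pp.

6.144 pp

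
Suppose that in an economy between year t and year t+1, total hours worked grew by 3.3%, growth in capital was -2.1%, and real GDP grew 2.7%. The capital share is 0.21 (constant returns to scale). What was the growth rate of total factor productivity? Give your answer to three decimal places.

0.534%

Labor's share = 1 − 0.21 = 0.79.
Capital: 0.21 × (-2.1) = -0.441 pp.
Total hours worked: 0.79 × 3.3 = 2.607 pp.
TFP growth = 2.7 − 2.166 = 0.534%.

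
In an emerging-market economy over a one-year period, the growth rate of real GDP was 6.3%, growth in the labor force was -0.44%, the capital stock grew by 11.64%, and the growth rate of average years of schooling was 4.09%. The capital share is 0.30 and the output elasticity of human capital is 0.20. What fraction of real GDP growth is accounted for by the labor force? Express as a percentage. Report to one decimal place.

Labor's share = 1 − 0.3 − 0.2 = 0.5.
The labor force contributed 0.5 × (-0.44) = -0.22 pp.
Share of growth = -0.22 / 6.3 × 100 = -3.492%.

-3.5%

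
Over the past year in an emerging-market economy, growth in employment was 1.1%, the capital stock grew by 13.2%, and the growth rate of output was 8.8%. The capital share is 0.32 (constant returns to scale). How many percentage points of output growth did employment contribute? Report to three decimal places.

0.748 pp

Labor's share = 1 − 0.32 = 0.68.
Contribution = share × growth = 0.68 × 1.1 = 0.748 pp.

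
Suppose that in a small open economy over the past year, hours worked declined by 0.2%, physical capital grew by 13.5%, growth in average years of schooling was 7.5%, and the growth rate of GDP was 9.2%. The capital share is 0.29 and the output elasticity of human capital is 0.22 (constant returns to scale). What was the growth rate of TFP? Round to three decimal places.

Labor's share = 1 − 0.29 − 0.22 = 0.49.
Physical capital: 0.29 × 13.5 = 3.915 pp.
Average years of schooling: 0.22 × 7.5 = 1.65 pp.
Hours worked: 0.49 × (-0.2) = -0.098 pp.
TFP growth = 9.2 − 5.467 = 3.733%.

3.733%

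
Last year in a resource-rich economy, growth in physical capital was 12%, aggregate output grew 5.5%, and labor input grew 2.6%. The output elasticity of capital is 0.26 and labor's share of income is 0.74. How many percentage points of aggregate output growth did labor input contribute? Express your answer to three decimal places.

Labor's share = 1 − 0.26 = 0.74.
Contribution = share × growth = 0.74 × 2.6 = 1.924 pp.

1.924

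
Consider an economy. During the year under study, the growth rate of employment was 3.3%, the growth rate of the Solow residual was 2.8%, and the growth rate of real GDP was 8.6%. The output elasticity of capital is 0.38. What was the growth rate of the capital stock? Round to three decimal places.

9.879%

Labor's share = 1 − 0.38 = 0.62.
gY = gA + 0.62×3.3 + 0.38×g.
0.38×g = 8.6 − 2.8 − 2.046 = 3.754.
g = 3.754 / 0.38 = 9.87895%.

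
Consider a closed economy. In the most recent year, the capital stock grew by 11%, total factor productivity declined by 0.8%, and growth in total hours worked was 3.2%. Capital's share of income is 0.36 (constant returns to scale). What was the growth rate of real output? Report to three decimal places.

5.208%

Labor's share = 1 − 0.36 = 0.64.
The capital stock: 0.36 × 11 = 3.96 pp.
Total hours worked: 0.64 × 3.2 = 2.048 pp.
Output growth = -0.8 + 6.008 = 5.208%.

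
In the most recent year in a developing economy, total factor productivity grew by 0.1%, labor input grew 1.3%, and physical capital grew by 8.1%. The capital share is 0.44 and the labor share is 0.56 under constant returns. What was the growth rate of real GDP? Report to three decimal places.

Labor's share = 1 − 0.44 = 0.56.
Physical capital: 0.44 × 8.1 = 3.564 pp.
Labor input: 0.56 × 1.3 = 0.728 pp.
Output growth = 0.1 + 4.292 = 4.392%.

4.392%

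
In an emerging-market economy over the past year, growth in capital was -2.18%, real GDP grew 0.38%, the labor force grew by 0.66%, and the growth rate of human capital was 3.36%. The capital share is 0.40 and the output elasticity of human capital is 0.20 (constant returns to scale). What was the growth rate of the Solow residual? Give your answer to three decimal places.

Labor's share = 1 − 0.4 − 0.2 = 0.4.
Capital: 0.4 × (-2.18) = -0.872 pp.
Human capital: 0.2 × 3.36 = 0.672 pp.
The labor force: 0.4 × 0.66 = 0.264 pp.
TFP growth = 0.38 − 0.064 = 0.316%.

0.316%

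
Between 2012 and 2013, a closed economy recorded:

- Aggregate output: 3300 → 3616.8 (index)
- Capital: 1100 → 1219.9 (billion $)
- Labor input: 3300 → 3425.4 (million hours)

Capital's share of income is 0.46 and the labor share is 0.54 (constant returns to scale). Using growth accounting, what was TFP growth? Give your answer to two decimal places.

2.53%

Aggregate output growth = (3616.8 − 3300) / 3300 = 9.6%.
Capital growth = (1219.9 − 1100) / 1100 = 10.9%.
Labor input growth = (3425.4 − 3300) / 3300 = 3.8%.
Labor's share = 1 − 0.46 = 0.54.
Capital: 0.46 × 10.9 = 5.014 pp.
Labor input: 0.54 × 3.8 = 2.052 pp.
TFP growth = 9.6 − 7.066 = 2.534%.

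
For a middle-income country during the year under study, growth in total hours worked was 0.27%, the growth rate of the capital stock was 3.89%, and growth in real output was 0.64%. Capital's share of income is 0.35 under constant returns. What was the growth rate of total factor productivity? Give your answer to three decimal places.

Labor's share = 1 − 0.35 = 0.65.
The capital stock: 0.35 × 3.89 = 1.3615 pp.
Total hours worked: 0.65 × 0.27 = 0.1755 pp.
TFP growth = 0.64 − 1.537 = -0.897%.

-0.897%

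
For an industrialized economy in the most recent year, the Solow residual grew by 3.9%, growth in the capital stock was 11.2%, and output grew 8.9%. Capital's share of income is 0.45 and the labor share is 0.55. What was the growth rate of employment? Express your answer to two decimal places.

-0.07%

Labor's share = 1 − 0.45 = 0.55.
gY = gA + 0.45×11.2 + 0.55×g.
0.55×g = 8.9 − 3.9 − 5.04 = -0.04.
g = -0.04 / 0.55 = -0.0727%.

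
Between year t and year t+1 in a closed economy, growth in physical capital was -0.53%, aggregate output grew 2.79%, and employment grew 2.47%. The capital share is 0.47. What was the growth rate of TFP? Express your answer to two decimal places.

TFP grew 1.73%.

Labor's share = 1 − 0.47 = 0.53.
Physical capital: 0.47 × (-0.53) = -0.2491 pp.
Employment: 0.53 × 2.47 = 1.3091 pp.
TFP growth = 2.79 − 1.06 = 1.73%.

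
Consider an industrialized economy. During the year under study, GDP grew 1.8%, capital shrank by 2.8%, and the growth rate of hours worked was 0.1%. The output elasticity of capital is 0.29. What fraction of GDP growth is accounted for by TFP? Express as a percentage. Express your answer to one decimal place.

Labor's share = 1 − 0.29 = 0.71.
Capital: 0.29 × (-2.8) = -0.812 pp.
Hours worked: 0.71 × 0.1 = 0.071 pp.
TFP growth = 1.8 + 0.741 = 2.541%.
TFP share of growth = 2.541 / 1.8 × 100 = 141.167%.

141.2%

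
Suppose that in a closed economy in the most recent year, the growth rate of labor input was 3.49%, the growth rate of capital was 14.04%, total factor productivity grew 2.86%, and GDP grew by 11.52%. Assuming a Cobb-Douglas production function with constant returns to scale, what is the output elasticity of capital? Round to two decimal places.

gY = gA + α·gK + (1−α)·gL, so gY − gA − gL = α(gK − gL).
11.52 − 2.86 − 3.49 = α × (14.04 − 3.49).
5.17 = 10.55 α, so α = 0.49.

The output elasticity of capital is 0.49.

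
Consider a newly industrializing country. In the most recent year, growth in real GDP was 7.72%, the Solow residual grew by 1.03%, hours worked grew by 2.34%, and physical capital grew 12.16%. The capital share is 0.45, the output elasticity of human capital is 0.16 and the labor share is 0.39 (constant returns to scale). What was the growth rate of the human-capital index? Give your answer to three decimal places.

Labor's share = 1 − 0.45 − 0.16 = 0.39.
gY = gA + 0.45×12.16 + 0.39×2.34 + 0.16×g.
0.16×g = 7.72 − 1.03 − 6.3846 = 0.3054.
g = 0.3054 / 0.16 = 1.90875%.

1.909%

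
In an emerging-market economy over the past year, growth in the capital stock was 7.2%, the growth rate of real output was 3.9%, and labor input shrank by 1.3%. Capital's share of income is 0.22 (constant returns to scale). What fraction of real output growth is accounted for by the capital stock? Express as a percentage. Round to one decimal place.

The capital stock accounted for 40.6% of growth.

The capital stock contributed 0.22 × 7.2 = 1.584 pp.
Share of growth = 1.584 / 3.9 × 100 = 40.615%.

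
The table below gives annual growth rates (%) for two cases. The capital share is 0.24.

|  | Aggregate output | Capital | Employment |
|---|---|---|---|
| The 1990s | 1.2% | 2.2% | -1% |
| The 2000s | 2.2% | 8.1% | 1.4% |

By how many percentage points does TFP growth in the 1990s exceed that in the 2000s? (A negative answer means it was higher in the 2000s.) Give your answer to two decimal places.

Labor's share = 1 − 0.24 = 0.76.
The 1990s: TFP = 1.2 − 0.528 + 0.76 = 1.432%.
The 2000s: TFP = 2.2 − 1.944 − 1.064 = -0.808%.
Difference = 1.432 − (-0.808) = 2.24 pp.

2.24 percentage points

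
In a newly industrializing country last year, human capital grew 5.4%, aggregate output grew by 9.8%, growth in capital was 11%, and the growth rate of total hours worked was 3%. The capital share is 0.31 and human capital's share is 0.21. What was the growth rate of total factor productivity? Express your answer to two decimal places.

Labor's share = 1 − 0.31 − 0.21 = 0.48.
Capital: 0.31 × 11 = 3.41 pp.
Human capital: 0.21 × 5.4 = 1.134 pp.
Total hours worked: 0.48 × 3 = 1.44 pp.
TFP growth = 9.8 − 5.984 = 3.816%.

3.82%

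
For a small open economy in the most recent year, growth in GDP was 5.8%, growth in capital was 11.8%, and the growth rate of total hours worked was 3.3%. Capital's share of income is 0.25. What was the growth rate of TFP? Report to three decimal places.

TFP growth was 0.375%.

Labor's share = 1 − 0.25 = 0.75.
Capital: 0.25 × 11.8 = 2.95 pp.
Total hours worked: 0.75 × 3.3 = 2.475 pp.
TFP growth = 5.8 − 5.425 = 0.375%.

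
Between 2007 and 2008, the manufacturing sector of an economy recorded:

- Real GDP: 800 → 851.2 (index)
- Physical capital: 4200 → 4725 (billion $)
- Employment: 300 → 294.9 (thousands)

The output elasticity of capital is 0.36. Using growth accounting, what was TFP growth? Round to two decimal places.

TFP growth was 2.99%.

Real GDP growth = (851.2 − 800) / 800 = 6.4%.
Physical capital growth = (4725 − 4200) / 4200 = 12.5%.
Employment growth = (294.9 − 300) / 300 = -1.7%.
Labor's share = 1 − 0.36 = 0.64.
Physical capital: 0.36 × 12.5 = 4.5 pp.
Employment: 0.64 × (-1.7) = -1.088 pp.
TFP growth = 6.4 − 3.412 = 2.988%.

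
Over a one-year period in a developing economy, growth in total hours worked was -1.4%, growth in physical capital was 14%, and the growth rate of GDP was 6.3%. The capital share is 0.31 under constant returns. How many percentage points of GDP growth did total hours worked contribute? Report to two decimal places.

Labor's share = 1 − 0.31 = 0.69.
Contribution = share × growth = 0.69 × (-1.4) = -0.966 pp.

-0.97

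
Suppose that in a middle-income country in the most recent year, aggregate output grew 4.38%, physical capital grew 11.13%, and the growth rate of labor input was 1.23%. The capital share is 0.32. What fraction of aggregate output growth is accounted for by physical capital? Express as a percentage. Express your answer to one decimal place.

Physical capital contributed 0.32 × 11.13 = 3.5616 pp.
Share of growth = 3.5616 / 4.38 × 100 = 81.315%.

Physical capital accounted for 81.3% of growth.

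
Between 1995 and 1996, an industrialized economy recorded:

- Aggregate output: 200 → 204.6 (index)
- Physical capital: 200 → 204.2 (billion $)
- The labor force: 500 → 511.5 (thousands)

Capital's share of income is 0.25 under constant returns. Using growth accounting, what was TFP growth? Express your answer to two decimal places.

TFP growth was 0.05%.

Aggregate output growth = (204.6 − 200) / 200 = 2.3%.
Physical capital growth = (204.2 − 200) / 200 = 2.1%.
The labor force growth = (511.5 − 500) / 500 = 2.3%.
Labor's share = 1 − 0.25 = 0.75.
Physical capital: 0.25 × 2.1 = 0.525 pp.
The labor force: 0.75 × 2.3 = 1.725 pp.
TFP growth = 2.3 − 2.25 = 0.05%.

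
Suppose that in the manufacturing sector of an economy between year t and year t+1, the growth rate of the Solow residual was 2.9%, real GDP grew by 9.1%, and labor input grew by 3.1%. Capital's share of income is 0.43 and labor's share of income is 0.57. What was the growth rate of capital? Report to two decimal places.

Capital growth was 10.31%.

Labor's share = 1 − 0.43 = 0.57.
gY = gA + 0.57×3.1 + 0.43×g.
0.43×g = 9.1 − 2.9 − 1.767 = 4.433.
g = 4.433 / 0.43 = 10.3093%.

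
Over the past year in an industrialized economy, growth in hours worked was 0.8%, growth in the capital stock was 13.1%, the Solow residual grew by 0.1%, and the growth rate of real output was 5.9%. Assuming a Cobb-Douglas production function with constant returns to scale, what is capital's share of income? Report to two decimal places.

gY = gA + α·gK + (1−α)·gL, so gY − gA − gL = α(gK − gL).
5.9 − 0.1 − 0.8 = α × (13.1 − 0.8).
5 = 12.3 α, so α = 0.4065.

0.41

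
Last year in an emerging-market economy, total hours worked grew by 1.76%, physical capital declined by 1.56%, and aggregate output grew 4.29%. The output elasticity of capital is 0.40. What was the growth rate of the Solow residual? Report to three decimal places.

Labor's share = 1 − 0.4 = 0.6.
Physical capital: 0.4 × (-1.56) = -0.624 pp.
Total hours worked: 0.6 × 1.76 = 1.056 pp.
TFP growth = 4.29 − 0.432 = 3.858%.

The Solow residual growth was 3.858%.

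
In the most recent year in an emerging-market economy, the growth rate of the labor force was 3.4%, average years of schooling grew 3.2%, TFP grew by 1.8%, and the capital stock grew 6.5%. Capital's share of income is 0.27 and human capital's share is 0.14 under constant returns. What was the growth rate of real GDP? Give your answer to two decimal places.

Labor's share = 1 − 0.27 − 0.14 = 0.59.
The capital stock: 0.27 × 6.5 = 1.755 pp.
Average years of schooling: 0.14 × 3.2 = 0.448 pp.
The labor force: 0.59 × 3.4 = 2.006 pp.
Output growth = 1.8 + 4.209 = 6.009%.

6.01%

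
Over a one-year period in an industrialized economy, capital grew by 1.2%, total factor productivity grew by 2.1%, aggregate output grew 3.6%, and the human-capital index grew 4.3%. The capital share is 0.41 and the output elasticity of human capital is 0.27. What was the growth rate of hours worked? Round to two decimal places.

Labor's share = 1 − 0.41 − 0.27 = 0.32.
gY = gA + 0.41×1.2 + 0.27×4.3 + 0.32×g.
0.32×g = 3.6 − 2.1 − 1.653 = -0.153.
g = -0.153 / 0.32 = -0.4781%.

-0.48%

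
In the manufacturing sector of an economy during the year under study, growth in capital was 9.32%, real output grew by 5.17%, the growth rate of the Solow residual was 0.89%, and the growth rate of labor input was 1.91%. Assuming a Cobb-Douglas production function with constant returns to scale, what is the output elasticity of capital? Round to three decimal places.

gY = gA + α·gK + (1−α)·gL, so gY − gA − gL = α(gK − gL).
5.17 − 0.89 − 1.91 = α × (9.32 − 1.91).
2.37 = 7.41 α, so α = 0.31984.

α = 0.320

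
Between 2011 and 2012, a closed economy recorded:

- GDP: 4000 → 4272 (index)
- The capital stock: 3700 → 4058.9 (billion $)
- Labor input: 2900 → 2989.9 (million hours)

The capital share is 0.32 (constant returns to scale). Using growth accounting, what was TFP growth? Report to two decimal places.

GDP growth = (4272 − 4000) / 4000 = 6.8%.
The capital stock growth = (4058.9 − 3700) / 3700 = 9.7%.
Labor input growth = (2989.9 − 2900) / 2900 = 3.1%.
Labor's share = 1 − 0.32 = 0.68.
The capital stock: 0.32 × 9.7 = 3.104 pp.
Labor input: 0.68 × 3.1 = 2.108 pp.
TFP growth = 6.8 − 5.212 = 1.588%.

TFP growth was 1.59%.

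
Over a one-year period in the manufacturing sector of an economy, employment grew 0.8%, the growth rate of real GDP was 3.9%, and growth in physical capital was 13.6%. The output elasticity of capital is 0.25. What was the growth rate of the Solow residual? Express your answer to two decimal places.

Labor's share = 1 − 0.25 = 0.75.
Physical capital: 0.25 × 13.6 = 3.4 pp.
Employment: 0.75 × 0.8 = 0.6 pp.
TFP growth = 3.9 − 4 = -0.1%.

-0.10%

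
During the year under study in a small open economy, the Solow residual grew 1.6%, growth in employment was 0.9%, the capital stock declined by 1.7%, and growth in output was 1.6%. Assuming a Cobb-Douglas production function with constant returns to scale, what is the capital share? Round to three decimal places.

α = 0.346

gY = gA + α·gK + (1−α)·gL, so gY − gA − gL = α(gK − gL).
1.6 − 1.6 − 0.9 = α × (-1.7 − 0.9).
-0.9 = -2.6 α, so α = 0.34615.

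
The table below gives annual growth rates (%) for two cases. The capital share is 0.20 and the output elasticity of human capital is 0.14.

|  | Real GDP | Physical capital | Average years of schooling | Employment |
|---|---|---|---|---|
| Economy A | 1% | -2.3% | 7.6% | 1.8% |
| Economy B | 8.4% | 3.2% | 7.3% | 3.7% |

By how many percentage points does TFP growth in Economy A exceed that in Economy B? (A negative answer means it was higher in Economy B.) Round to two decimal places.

Labor's share = 1 − 0.2 − 0.14 = 0.66.
Economy A: TFP = 1 + 0.46 − 1.064 − 1.188 = -0.792%.
Economy B: TFP = 8.4 − 0.64 − 1.022 − 2.442 = 4.296%.
Difference = -0.792 − (4.296) = -5.088 pp.

-5.09 percentage points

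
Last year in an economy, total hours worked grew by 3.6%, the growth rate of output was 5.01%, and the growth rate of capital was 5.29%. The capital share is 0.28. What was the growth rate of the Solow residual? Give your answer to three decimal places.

Labor's share = 1 − 0.28 = 0.72.
Capital: 0.28 × 5.29 = 1.4812 pp.
Total hours worked: 0.72 × 3.6 = 2.592 pp.
TFP growth = 5.01 − 4.0732 = 0.9368%.

0.937%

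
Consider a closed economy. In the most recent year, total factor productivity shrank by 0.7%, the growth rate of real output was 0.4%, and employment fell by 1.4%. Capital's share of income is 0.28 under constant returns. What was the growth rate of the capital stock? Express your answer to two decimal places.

Labor's share = 1 − 0.28 = 0.72.
gY = gA + 0.72×(-1.4) + 0.28×g.
0.28×g = 0.4 + 0.7 + 1.008 = 2.108.
g = 2.108 / 0.28 = 7.5286%.

7.53%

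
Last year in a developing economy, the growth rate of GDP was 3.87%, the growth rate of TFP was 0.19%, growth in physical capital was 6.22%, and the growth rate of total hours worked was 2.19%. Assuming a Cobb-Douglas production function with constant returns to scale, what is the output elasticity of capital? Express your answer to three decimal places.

α = 0.370

gY = gA + α·gK + (1−α)·gL, so gY − gA − gL = α(gK − gL).
3.87 − 0.19 − 2.19 = α × (6.22 − 2.19).
1.49 = 4.03 α, so α = 0.36973.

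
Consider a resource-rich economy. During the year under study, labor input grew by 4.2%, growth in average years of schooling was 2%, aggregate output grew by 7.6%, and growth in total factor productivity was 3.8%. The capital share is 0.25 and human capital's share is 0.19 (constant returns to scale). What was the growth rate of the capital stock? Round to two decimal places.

4.27%

Labor's share = 1 − 0.25 − 0.19 = 0.56.
gY = gA + 0.19×2 + 0.56×4.2 + 0.25×g.
0.25×g = 7.6 − 3.8 − 2.732 = 1.068.
g = 1.068 / 0.25 = 4.272%.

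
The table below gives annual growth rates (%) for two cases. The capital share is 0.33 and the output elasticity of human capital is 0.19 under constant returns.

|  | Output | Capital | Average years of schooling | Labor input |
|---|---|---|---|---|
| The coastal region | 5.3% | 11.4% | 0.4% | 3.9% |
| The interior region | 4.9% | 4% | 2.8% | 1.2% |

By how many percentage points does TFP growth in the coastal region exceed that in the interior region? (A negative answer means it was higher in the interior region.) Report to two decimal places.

Labor's share = 1 − 0.33 − 0.19 = 0.48.
The coastal region: TFP = 5.3 − 3.762 − 0.076 − 1.872 = -0.41%.
The interior region: TFP = 4.9 − 1.32 − 0.532 − 0.576 = 2.472%.
Difference = -0.41 − (2.472) = -2.882 pp.

-2.88 percentage points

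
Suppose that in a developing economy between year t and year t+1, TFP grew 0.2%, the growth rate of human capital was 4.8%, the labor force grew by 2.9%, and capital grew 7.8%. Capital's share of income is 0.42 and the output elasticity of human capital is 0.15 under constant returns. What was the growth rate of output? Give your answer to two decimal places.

5.44%

Labor's share = 1 − 0.42 − 0.15 = 0.43.
Capital: 0.42 × 7.8 = 3.276 pp.
Human capital: 0.15 × 4.8 = 0.72 pp.
The labor force: 0.43 × 2.9 = 1.247 pp.
Output growth = 0.2 + 5.243 = 5.443%.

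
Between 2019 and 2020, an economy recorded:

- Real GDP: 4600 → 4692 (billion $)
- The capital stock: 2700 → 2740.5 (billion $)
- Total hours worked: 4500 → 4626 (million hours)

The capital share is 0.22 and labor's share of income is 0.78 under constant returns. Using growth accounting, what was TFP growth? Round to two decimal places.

Real GDP growth = (4692 − 4600) / 4600 = 2%.
The capital stock growth = (2740.5 − 2700) / 2700 = 1.5%.
Total hours worked growth = (4626 − 4500) / 4500 = 2.8%.
Labor's share = 1 − 0.22 = 0.78.
The capital stock: 0.22 × 1.5 = 0.33 pp.
Total hours worked: 0.78 × 2.8 = 2.184 pp.
TFP growth = 2 − 2.514 = -0.514%.

-0.51%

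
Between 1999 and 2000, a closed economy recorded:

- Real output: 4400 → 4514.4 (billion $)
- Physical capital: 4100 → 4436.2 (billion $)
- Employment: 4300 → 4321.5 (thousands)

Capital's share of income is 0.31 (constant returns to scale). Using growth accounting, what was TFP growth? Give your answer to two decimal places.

Real output growth = (4514.4 − 4400) / 4400 = 2.6%.
Physical capital growth = (4436.2 − 4100) / 4100 = 8.2%.
Employment growth = (4321.5 − 4300) / 4300 = 0.5%.
Labor's share = 1 − 0.31 = 0.69.
Physical capital: 0.31 × 8.2 = 2.542 pp.
Employment: 0.69 × 0.5 = 0.345 pp.
TFP growth = 2.6 − 2.887 = -0.287%.

-0.29%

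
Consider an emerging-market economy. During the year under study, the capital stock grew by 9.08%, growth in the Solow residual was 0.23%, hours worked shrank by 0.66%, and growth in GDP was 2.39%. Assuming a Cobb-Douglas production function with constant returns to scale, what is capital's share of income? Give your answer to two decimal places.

gY = gA + α·gK + (1−α)·gL, so gY − gA − gL = α(gK − gL).
2.39 − 0.23 + 0.66 = α × (9.08 − (-0.66)).
2.82 = 9.74 α, so α = 0.2895.

0.29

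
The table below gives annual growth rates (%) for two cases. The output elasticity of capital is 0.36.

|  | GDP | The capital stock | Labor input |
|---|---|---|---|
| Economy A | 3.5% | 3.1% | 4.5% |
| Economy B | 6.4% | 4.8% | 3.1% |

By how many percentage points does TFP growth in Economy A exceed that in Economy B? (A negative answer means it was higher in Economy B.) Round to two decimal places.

-3.18 percentage points

Labor's share = 1 − 0.36 = 0.64.
Economy A: TFP = 3.5 − 1.116 − 2.88 = -0.496%.
Economy B: TFP = 6.4 − 1.728 − 1.984 = 2.688%.
Difference = -0.496 − (2.688) = -3.184 pp.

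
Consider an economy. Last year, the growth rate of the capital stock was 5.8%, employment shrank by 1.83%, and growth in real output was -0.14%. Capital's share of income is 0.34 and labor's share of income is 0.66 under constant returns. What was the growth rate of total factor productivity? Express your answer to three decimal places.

Labor's share = 1 − 0.34 = 0.66.
The capital stock: 0.34 × 5.8 = 1.972 pp.
Employment: 0.66 × (-1.83) = -1.2078 pp.
TFP growth = -0.14 − 0.7642 = -0.9042%.

-0.904%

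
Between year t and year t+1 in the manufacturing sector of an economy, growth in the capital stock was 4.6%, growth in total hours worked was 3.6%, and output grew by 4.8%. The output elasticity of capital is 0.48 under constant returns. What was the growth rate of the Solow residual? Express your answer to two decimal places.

The Solow residual growth was 0.72%.

Labor's share = 1 − 0.48 = 0.52.
The capital stock: 0.48 × 4.6 = 2.208 pp.
Total hours worked: 0.52 × 3.6 = 1.872 pp.
TFP growth = 4.8 − 4.08 = 0.72%.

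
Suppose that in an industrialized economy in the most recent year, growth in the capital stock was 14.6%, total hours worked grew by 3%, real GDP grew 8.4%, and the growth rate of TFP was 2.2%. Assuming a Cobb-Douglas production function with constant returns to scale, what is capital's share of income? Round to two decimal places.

gY = gA + α·gK + (1−α)·gL, so gY − gA − gL = α(gK − gL).
8.4 − 2.2 − 3 = α × (14.6 − 3).
3.2 = 11.6 α, so α = 0.2759.

0.28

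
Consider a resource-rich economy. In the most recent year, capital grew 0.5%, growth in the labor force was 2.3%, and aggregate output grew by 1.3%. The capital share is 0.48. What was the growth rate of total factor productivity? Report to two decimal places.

-0.14%

Labor's share = 1 − 0.48 = 0.52.
Capital: 0.48 × 0.5 = 0.24 pp.
The labor force: 0.52 × 2.3 = 1.196 pp.
TFP growth = 1.3 − 1.436 = -0.136%.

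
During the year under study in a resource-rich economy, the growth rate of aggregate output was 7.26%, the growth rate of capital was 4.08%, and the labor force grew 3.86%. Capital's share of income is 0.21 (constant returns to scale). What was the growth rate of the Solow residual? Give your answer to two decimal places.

The Solow residual growth was 3.35%.

Labor's share = 1 − 0.21 = 0.79.
Capital: 0.21 × 4.08 = 0.8568 pp.
The labor force: 0.79 × 3.86 = 3.0494 pp.
TFP growth = 7.26 − 3.9062 = 3.3538%.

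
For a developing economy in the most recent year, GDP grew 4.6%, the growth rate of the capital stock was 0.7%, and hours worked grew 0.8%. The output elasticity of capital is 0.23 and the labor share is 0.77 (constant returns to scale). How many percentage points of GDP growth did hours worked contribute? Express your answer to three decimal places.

0.616 percentage points

Labor's share = 1 − 0.23 = 0.77.
Contribution = share × growth = 0.77 × 0.8 = 0.616 pp.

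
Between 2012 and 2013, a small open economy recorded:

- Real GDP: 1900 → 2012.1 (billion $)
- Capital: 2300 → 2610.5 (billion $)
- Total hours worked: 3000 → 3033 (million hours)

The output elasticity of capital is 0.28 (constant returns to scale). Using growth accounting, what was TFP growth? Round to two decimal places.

TFP grew 1.33%.

Real GDP growth = (2012.1 − 1900) / 1900 = 5.9%.
Capital growth = (2610.5 − 2300) / 2300 = 13.5%.
Total hours worked growth = (3033 − 3000) / 3000 = 1.1%.
Labor's share = 1 − 0.28 = 0.72.
Capital: 0.28 × 13.5 = 3.78 pp.
Total hours worked: 0.72 × 1.1 = 0.792 pp.
TFP growth = 5.9 − 4.572 = 1.328%.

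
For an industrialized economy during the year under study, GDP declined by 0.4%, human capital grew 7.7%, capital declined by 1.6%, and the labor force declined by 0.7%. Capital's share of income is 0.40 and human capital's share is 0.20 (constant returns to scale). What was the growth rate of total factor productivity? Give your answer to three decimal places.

Labor's share = 1 − 0.4 − 0.2 = 0.4.
Capital: 0.4 × (-1.6) = -0.64 pp.
Human capital: 0.2 × 7.7 = 1.54 pp.
The labor force: 0.4 × (-0.7) = -0.28 pp.
TFP growth = -0.4 − 0.62 = -1.02%.

-1.020%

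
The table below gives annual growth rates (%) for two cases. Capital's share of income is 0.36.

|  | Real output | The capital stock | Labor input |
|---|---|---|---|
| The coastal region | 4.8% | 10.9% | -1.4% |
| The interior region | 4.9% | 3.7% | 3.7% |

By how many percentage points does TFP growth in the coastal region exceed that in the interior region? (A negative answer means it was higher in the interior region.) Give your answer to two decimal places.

0.57 percentage points

Labor's share = 1 − 0.36 = 0.64.
The coastal region: TFP = 4.8 − 3.924 + 0.896 = 1.772%.
The interior region: TFP = 4.9 − 1.332 − 2.368 = 1.2%.
Difference = 1.772 − (1.2) = 0.572 pp.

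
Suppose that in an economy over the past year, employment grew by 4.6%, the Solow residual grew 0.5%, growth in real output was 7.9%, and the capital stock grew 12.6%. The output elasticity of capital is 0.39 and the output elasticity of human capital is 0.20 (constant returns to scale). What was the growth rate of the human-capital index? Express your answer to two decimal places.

The human-capital index grew 3.00%.

Labor's share = 1 − 0.39 − 0.2 = 0.41.
gY = gA + 0.39×12.6 + 0.41×4.6 + 0.2×g.
0.2×g = 7.9 − 0.5 − 6.8 = 0.6.
g = 0.6 / 0.2 = 3%.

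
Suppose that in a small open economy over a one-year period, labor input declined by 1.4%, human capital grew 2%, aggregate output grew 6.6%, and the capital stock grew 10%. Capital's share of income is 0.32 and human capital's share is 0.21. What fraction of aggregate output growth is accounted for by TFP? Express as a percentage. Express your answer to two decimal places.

55.12%

Labor's share = 1 − 0.32 − 0.21 = 0.47.
The capital stock: 0.32 × 10 = 3.2 pp.
Human capital: 0.21 × 2 = 0.42 pp.
Labor input: 0.47 × (-1.4) = -0.658 pp.
TFP growth = 6.6 − 2.962 = 3.638%.
TFP share of growth = 3.638 / 6.6 × 100 = 55.1212%.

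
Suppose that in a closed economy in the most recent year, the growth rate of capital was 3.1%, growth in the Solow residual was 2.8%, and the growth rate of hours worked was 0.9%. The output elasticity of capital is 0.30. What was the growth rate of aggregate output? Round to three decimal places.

Labor's share = 1 − 0.3 = 0.7.
Capital: 0.3 × 3.1 = 0.93 pp.
Hours worked: 0.7 × 0.9 = 0.63 pp.
Output growth = 2.8 + 1.56 = 4.36%.

4.360%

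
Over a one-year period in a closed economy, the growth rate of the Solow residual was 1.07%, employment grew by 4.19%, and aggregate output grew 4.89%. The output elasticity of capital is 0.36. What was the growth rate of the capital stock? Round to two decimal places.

Labor's share = 1 − 0.36 = 0.64.
gY = gA + 0.64×4.19 + 0.36×g.
0.36×g = 4.89 − 1.07 − 2.6816 = 1.1384.
g = 1.1384 / 0.36 = 3.1622%.

3.16%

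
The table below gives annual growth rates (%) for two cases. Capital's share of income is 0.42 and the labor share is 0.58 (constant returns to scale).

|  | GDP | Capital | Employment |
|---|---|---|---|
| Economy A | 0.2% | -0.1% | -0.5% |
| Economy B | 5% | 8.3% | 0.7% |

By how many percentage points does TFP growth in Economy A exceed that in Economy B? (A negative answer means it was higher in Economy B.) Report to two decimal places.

-0.58 percentage points

Labor's share = 1 − 0.42 = 0.58.
Economy A: TFP = 0.2 + 0.042 + 0.29 = 0.532%.
Economy B: TFP = 5 − 3.486 − 0.406 = 1.108%.
Difference = 0.532 − (1.108) = -0.576 pp.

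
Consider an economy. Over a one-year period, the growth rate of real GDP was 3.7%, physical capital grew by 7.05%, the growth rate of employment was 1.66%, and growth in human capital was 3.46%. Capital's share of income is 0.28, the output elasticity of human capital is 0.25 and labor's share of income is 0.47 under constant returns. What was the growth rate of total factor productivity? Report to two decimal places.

0.08%

Labor's share = 1 − 0.28 − 0.25 = 0.47.
Physical capital: 0.28 × 7.05 = 1.974 pp.
Human capital: 0.25 × 3.46 = 0.865 pp.
Employment: 0.47 × 1.66 = 0.7802 pp.
TFP growth = 3.7 − 3.6192 = 0.0808%.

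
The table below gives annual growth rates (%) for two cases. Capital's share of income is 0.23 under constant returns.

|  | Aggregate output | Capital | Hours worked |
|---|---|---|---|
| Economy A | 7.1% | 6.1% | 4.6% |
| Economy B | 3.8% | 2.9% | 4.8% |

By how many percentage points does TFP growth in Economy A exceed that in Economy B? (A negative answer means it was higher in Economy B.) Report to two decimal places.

Labor's share = 1 − 0.23 = 0.77.
Economy A: TFP = 7.1 − 1.403 − 3.542 = 2.155%.
Economy B: TFP = 3.8 − 0.667 − 3.696 = -0.563%.
Difference = 2.155 − (-0.563) = 2.718 pp.

2.72 percentage points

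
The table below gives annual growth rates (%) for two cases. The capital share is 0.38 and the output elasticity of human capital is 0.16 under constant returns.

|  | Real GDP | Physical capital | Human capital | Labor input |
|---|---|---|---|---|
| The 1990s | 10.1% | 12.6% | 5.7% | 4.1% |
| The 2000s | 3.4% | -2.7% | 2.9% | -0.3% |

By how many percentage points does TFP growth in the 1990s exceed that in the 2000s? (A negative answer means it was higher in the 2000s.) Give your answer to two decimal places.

Labor's share = 1 − 0.38 − 0.16 = 0.46.
The 1990s: TFP = 10.1 − 4.788 − 0.912 − 1.886 = 2.514%.
The 2000s: TFP = 3.4 + 1.026 − 0.464 + 0.138 = 4.1%.
Difference = 2.514 − (4.1) = -1.586 pp.

-1.59 percentage points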